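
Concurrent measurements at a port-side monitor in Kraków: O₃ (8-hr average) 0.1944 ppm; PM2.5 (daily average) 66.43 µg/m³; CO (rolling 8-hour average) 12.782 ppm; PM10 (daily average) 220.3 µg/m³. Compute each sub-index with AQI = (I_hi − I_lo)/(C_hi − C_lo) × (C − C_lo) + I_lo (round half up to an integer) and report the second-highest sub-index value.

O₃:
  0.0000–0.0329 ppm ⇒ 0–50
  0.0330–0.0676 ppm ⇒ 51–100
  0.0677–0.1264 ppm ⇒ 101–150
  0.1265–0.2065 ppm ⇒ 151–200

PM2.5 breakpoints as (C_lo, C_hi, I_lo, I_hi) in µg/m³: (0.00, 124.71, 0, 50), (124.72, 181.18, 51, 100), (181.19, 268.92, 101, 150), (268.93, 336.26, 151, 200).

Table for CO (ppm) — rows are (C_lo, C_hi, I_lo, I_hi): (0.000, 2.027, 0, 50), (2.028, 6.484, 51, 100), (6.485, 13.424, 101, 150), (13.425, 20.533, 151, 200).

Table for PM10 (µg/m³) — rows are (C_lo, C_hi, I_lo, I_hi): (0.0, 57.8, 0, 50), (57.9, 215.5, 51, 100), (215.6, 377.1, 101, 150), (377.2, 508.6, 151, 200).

O₃: 0.1944 lies in 0.1265–0.2065, so I_lo=151, I_hi=200, C_lo=0.1265, C_hi=0.2065.
(200−151)/(0.2065−0.1265) × (0.1944−0.1265) + 151 = 49/0.0800 × 0.0679 + 151 ≈ 192.59 → 193.
PM2.5: 66.43 lies in 0.00–124.71, so I_lo=0, I_hi=50, C_lo=0.00, C_hi=124.71.
(50−0)/(124.71−0.00) × (66.43−0.00) + 0 = 50/124.71 × 66.43 + 0 ≈ 26.63 → 27.
CO: 12.782 lies in 6.485–13.424, so I_lo=101, I_hi=150, C_lo=6.485, C_hi=13.424.
(150−101)/(13.424−6.485) × (12.782−6.485) + 101 = 49/6.939 × 6.297 + 101 ≈ 145.47 → 145.
PM10: 220.3 ∈ [215.6, 377.1] ↔ index [101, 150].
101 + (220.3−215.6)·(150−101)/(377.1−215.6) = 101 + 4.7·49/161.5 ≈ 102.43, so AQI = 102.
Sub-indices: O₃→193, PM2.5→27, CO→145, PM10→102. Ranked high→low: 193, 145, 102, 27. Second-highest sub-index = 145.

145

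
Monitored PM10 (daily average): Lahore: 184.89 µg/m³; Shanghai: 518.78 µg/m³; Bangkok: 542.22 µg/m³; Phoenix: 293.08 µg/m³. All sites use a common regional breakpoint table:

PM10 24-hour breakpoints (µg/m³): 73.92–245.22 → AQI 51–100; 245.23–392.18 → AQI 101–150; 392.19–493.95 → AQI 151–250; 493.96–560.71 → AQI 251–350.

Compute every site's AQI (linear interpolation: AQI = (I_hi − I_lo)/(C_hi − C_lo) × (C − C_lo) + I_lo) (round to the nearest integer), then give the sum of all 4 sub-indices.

Lahore: 184.89 ∈ [73.92, 245.22] ↔ index [51, 100].
51 + (184.89−73.92)·(100−51)/(245.22−73.92) = 51 + 110.97·49/171.30 ≈ 82.74, so AQI = 83.
Shanghai: 518.78 lies in 493.96–560.71, so I_lo=251, I_hi=350, C_lo=493.96, C_hi=560.71.
(350−251)/(560.71−493.96) × (518.78−493.96) + 251 = 99/66.75 × 24.82 + 251 ≈ 287.81 → 288.
Bangkok: 542.22 lies in 493.96–560.71, so I_lo=251, I_hi=350, C_lo=493.96, C_hi=560.71.
(350−251)/(560.71−493.96) × (542.22−493.96) + 251 = 99/66.75 × 48.26 + 251 ≈ 322.58 → 323.
Phoenix: 293.08 lies in 245.23–392.18, so I_lo=101, I_hi=150, C_lo=245.23, C_hi=392.18.
(150−101)/(392.18−245.23) × (293.08−245.23) + 101 = 49/146.95 × 47.85 + 101 ≈ 116.96 → 117.
AQIs: Lahore=83, Shanghai=288, Bangkok=323, Phoenix=117. Sum = 83 + 288 + 323 + 117 = 811.

811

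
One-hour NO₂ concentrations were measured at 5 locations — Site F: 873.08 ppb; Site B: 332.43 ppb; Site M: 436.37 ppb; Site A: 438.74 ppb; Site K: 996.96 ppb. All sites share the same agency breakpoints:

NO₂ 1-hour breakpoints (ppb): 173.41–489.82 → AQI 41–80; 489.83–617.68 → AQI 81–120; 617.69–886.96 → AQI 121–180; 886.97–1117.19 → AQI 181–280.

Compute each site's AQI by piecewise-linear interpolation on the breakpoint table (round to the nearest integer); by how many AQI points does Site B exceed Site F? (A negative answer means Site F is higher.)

-116

Site F: 873.08 lies in 617.69–886.96, so I_lo=121, I_hi=180, C_lo=617.69, C_hi=886.96.
(180−121)/(886.96−617.69) × (873.08−617.69) + 121 = 59/269.27 × 255.39 + 121 ≈ 176.96 → 177.
Site B: 332.43 lies in 173.41–489.82, so I_lo=41, I_hi=80, C_lo=173.41, C_hi=489.82.
(80−41)/(489.82−173.41) × (332.43−173.41) + 41 = 39/316.41 × 159.02 + 41 ≈ 60.60 → 61.
Site M: row 173.41–489.82 (AQI 41–80). (80−41)·(436.37−173.41)/(489.82−173.41) + 41 = 39·262.96/316.41 + 41 ≈ 73.41 → 73.
Site A 438.74: bracket 173.41–489.82 → index 41–80; slope 39/316.41, offset 265.33.
AQI = 41 + 39/316.41·265.33 ≈ 73.70 ⇒ 74.
Site K: 996.96 ∈ [886.97, 1117.19] ↔ index [181, 280].
181 + (996.96−886.97)·(280−181)/(1117.19−886.97) = 181 + 109.99·99/230.22 ≈ 228.30, so AQI = 228.
AQIs: Site F=177, Site B=61, Site M=73, Site A=74, Site K=228. Site B (61) − Site F (177) = -116.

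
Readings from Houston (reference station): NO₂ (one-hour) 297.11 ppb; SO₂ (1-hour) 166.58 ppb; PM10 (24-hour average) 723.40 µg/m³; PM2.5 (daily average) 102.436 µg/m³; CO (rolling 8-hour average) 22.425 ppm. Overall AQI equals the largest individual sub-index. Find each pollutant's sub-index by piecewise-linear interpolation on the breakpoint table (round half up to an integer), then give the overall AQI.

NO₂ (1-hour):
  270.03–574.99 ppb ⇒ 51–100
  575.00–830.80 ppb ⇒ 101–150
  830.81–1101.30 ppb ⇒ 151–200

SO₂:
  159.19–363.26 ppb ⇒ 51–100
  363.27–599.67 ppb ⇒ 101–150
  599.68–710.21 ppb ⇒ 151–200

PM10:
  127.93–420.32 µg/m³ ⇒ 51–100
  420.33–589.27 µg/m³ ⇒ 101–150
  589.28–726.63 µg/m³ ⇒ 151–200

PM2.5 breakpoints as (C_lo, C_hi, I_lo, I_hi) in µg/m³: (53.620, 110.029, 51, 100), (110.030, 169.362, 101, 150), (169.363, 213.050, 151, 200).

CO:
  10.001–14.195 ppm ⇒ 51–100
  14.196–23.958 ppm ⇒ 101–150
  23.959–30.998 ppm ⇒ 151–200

NO₂: 297.11 lies in 270.03–574.99, so I_lo=51, I_hi=100, C_lo=270.03, C_hi=574.99.
(100−51)/(574.99−270.03) × (297.11−270.03) + 51 = 49/304.96 × 27.08 + 51 ≈ 55.35 → 55.
SO₂: 166.58 ∈ [159.19, 363.26] ↔ index [51, 100].
51 + (166.58−159.19)·(100−51)/(363.26−159.19) = 51 + 7.39·49/204.07 ≈ 52.77, so AQI = 53.
PM10: 723.40 lies in 589.28–726.63, so I_lo=151, I_hi=200, C_lo=589.28, C_hi=726.63.
(200−151)/(726.63−589.28) × (723.40−589.28) + 151 = 49/137.35 × 134.12 + 151 ≈ 198.85 → 199.
PM2.5: 102.436 lies in 53.620–110.029, so I_lo=51, I_hi=100, C_lo=53.620, C_hi=110.029.
(100−51)/(110.029−53.620) × (102.436−53.620) + 51 = 49/56.409 × 48.816 + 51 ≈ 93.40 → 93.
CO: 22.425 ∈ [14.196, 23.958] ↔ index [101, 150].
101 + (22.425−14.196)·(150−101)/(23.958−14.196) = 101 + 8.229·49/9.762 ≈ 142.31, so AQI = 142.
Sub-indices: NO₂→55, SO₂→53, PM10→199, PM2.5→93, CO→142. Overall AQI = max = 199; dominant pollutant is PM10.

199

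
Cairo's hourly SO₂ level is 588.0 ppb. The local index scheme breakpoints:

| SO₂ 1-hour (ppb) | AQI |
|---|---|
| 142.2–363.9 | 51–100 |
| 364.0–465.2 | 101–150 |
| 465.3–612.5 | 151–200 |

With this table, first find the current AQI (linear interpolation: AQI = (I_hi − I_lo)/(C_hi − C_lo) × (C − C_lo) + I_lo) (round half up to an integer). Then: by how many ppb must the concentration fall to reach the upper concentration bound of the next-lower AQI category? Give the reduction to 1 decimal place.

SO₂: 588.0 lies in 465.3–612.5, so I_lo=151, I_hi=200, C_lo=465.3, C_hi=612.5.
(200−151)/(612.5−465.3) × (588.0−465.3) + 151 = 49/147.2 × 122.7 + 151 ≈ 191.84 → 192.
Current AQI 192 is in the Unhealthy range (151–200). The next-lower category tops out at AQI 150, whose upper concentration bound is 465.2 ppb.
Reduction needed = 588.0 − 465.2 = 122.8 ppb.

122.8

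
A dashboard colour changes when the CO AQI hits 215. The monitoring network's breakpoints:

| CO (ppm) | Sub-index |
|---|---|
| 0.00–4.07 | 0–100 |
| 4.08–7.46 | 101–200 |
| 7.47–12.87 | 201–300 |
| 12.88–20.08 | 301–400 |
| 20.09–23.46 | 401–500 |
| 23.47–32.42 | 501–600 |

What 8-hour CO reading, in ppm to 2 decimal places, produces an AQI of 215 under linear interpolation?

8.23

AQI 215 lies in the 201–300 band, which corresponds to 7.47–12.87 ppm.
C = 7.47 + (215−201)×(12.87−7.47)/(300−201) = 7.47 + 14×5.40/99 ≈ 8.2336 ppm → 8.23 ppm to 2 dp.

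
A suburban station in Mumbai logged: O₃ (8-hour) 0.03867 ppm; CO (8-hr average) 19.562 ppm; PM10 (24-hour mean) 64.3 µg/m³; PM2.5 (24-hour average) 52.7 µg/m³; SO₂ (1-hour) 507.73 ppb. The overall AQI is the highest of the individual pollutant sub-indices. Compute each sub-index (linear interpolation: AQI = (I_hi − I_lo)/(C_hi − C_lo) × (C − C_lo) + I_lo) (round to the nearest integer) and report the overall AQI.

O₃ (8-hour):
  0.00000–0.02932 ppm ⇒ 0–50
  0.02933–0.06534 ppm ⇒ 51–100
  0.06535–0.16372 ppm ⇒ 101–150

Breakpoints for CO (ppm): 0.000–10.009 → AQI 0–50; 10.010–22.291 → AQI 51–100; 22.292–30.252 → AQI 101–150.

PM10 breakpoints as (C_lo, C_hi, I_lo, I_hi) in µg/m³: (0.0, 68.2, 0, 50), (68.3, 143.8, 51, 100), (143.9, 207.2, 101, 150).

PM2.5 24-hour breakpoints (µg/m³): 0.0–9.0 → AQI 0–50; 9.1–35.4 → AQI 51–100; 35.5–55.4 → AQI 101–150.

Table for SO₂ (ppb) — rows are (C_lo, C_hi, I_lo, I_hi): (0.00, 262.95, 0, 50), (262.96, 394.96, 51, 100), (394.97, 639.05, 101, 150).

O₃: 0.03867 ∈ [0.02933, 0.06534] ↔ index [51, 100].
51 + (0.03867−0.02933)·(100−51)/(0.06534−0.02933) = 51 + 0.00934·49/0.03601 ≈ 63.71, so AQI = 64.
CO: 19.562 ∈ [10.010, 22.291] ↔ index [51, 100].
51 + (19.562−10.010)·(100−51)/(22.291−10.010) = 51 + 9.552·49/12.281 ≈ 89.11, so AQI = 89.
PM10: 64.3 ∈ [0.0, 68.2] ↔ index [0, 50].
0 + (64.3−0.0)·(50−0)/(68.2−0.0) = 0 + 64.3·50/68.2 ≈ 47.14, so AQI = 47.
PM2.5: 52.7 lies in 35.5–55.4, so I_lo=101, I_hi=150, C_lo=35.5, C_hi=55.4.
(150−101)/(55.4−35.5) × (52.7−35.5) + 101 = 49/19.9 × 17.2 + 101 ≈ 143.35 → 143.
SO₂: 507.73 lies in 394.97–639.05, so I_lo=101, I_hi=150, C_lo=394.97, C_hi=639.05.
(150−101)/(639.05−394.97) × (507.73−394.97) + 101 = 49/244.08 × 112.76 + 101 ≈ 123.64 → 124.
Sub-indices: O₃→64, CO→89, PM10→47, PM2.5→143, SO₂→124. Overall AQI = max = 143; dominant pollutant is PM2.5.

143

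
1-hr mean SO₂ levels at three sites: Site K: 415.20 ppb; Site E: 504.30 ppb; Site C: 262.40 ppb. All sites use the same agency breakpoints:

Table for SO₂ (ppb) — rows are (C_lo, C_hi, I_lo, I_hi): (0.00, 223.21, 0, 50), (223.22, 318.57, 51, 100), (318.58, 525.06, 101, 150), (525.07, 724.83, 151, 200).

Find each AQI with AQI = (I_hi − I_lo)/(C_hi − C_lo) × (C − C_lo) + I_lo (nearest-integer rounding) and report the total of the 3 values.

340

Site K: 415.20 lies in 318.58–525.06, so I_lo=101, I_hi=150, C_lo=318.58, C_hi=525.06.
(150−101)/(525.06−318.58) × (415.20−318.58) + 101 = 49/206.48 × 96.62 + 101 ≈ 123.93 → 124.
Site E: row 318.58–525.06 (AQI 101–150). (150−101)·(504.30−318.58)/(525.06−318.58) + 101 = 49·185.72/206.48 + 101 ≈ 145.07 → 145.
Site C: row 223.22–318.57 (AQI 51–100). (100−51)·(262.40−223.22)/(318.57−223.22) + 51 = 49·39.18/95.35 + 51 ≈ 71.13 → 71.
AQIs: Site K=124, Site E=145, Site C=71. Sum = 124 + 145 + 71 = 340.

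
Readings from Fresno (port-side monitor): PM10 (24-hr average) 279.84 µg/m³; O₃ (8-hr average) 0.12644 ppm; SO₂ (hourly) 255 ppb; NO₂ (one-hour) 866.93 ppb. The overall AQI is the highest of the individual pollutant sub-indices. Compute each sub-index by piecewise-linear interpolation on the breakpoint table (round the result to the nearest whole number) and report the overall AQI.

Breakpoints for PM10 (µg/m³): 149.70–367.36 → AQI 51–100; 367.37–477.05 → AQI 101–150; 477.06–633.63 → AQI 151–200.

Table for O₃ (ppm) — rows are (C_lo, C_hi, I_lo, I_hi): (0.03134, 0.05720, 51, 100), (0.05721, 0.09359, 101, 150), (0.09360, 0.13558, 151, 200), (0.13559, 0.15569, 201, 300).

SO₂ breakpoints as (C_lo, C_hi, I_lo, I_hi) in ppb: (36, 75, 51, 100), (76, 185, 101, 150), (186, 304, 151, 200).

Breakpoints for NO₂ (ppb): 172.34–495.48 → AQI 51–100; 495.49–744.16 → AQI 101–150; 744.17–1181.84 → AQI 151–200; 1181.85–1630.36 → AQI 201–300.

PM10: 279.84 ∈ [149.70, 367.36] ↔ index [51, 100].
51 + (279.84−149.70)·(100−51)/(367.36−149.70) = 51 + 130.14·49/217.66 ≈ 80.30, so AQI = 80.
O₃: row 0.09360–0.13558 (AQI 151–200). (200−151)·(0.12644−0.09360)/(0.13558−0.09360) + 151 = 49·0.03284/0.04198 + 151 ≈ 189.33 → 189.
SO₂ 255: bracket 186–304 → index 151–200; slope 49/118, offset 69.
AQI = 151 + 49/118·69 ≈ 179.65 ⇒ 180.
NO₂: 866.93 lies in 744.17–1181.84, so I_lo=151, I_hi=200, C_lo=744.17, C_hi=1181.84.
(200−151)/(1181.84−744.17) × (866.93−744.17) + 151 = 49/437.67 × 122.76 + 151 ≈ 164.74 → 165.
Sub-indices: PM10→80, O₃→189, SO₂→180, NO₂→165. Overall AQI = max = 189; dominant pollutant is O₃.
AQI 189: Unhealthy.

189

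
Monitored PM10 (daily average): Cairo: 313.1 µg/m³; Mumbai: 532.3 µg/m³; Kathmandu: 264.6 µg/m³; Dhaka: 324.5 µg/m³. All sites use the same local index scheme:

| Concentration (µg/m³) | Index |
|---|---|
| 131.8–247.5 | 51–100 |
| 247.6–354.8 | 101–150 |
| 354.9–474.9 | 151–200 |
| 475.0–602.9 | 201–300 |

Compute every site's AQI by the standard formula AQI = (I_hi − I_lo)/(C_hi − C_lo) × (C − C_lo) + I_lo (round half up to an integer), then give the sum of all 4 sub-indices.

Cairo: 313.1 lies in 247.6–354.8, so I_lo=101, I_hi=150, C_lo=247.6, C_hi=354.8.
(150−101)/(354.8−247.6) × (313.1−247.6) + 101 = 49/107.2 × 65.5 + 101 ≈ 130.94 → 131.
Mumbai: 532.3 ∈ [475.0, 602.9] ↔ index [201, 300].
201 + (532.3−475.0)·(300−201)/(602.9−475.0) = 201 + 57.3·99/127.9 ≈ 245.35, so AQI = 245.
Kathmandu: row 247.6–354.8 (AQI 101–150). (150−101)·(264.6−247.6)/(354.8−247.6) + 101 = 49·17.0/107.2 + 101 ≈ 108.77 → 109.
Dhaka: 324.5 ∈ [247.6, 354.8] ↔ index [101, 150].
101 + (324.5−247.6)·(150−101)/(354.8−247.6) = 101 + 76.9·49/107.2 ≈ 136.15, so AQI = 136.
AQIs: Cairo=131, Mumbai=245, Kathmandu=109, Dhaka=136. Sum = 131 + 245 + 109 + 136 = 621.

621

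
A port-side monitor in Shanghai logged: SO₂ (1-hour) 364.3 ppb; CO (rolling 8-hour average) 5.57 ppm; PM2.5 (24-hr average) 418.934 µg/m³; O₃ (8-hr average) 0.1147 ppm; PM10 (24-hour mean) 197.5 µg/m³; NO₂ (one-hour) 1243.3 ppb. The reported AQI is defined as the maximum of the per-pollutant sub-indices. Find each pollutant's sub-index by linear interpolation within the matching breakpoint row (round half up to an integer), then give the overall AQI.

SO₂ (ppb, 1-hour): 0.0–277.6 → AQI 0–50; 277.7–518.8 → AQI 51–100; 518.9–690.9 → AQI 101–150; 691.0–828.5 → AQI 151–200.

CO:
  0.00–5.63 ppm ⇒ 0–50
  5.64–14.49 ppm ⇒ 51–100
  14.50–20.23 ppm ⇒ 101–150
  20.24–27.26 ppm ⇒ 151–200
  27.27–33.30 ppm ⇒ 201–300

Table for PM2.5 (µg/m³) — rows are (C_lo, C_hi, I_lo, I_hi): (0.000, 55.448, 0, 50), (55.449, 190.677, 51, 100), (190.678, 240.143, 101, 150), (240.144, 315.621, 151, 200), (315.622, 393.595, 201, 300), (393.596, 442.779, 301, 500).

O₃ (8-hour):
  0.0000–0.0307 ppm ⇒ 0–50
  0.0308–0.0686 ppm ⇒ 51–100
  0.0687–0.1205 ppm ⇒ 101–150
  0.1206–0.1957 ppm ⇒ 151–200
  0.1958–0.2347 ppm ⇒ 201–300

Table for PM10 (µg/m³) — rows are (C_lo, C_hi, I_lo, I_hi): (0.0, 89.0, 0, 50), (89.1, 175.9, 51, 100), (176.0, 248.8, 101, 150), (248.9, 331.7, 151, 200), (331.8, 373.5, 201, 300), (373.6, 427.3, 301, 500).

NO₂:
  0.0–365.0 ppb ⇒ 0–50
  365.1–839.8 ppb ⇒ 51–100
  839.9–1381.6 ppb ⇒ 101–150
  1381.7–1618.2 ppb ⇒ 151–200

SO₂: 364.3 ∈ [277.7, 518.8] ↔ index [51, 100].
51 + (364.3−277.7)·(100−51)/(518.8−277.7) = 51 + 86.6·49/241.1 ≈ 68.60, so AQI = 69.
CO: row 0.00–5.63 (AQI 0–50). (50−0)·(5.57−0.00)/(5.63−0.00) + 0 = 50·5.57/5.63 + 0 ≈ 49.47 → 49.
PM2.5 418.934: bracket 393.596–442.779 → index 301–500; slope 199/49.183, offset 25.338.
AQI = 301 + 199/49.183·25.338 ≈ 403.52 ⇒ 404.
O₃ 0.1147: bracket 0.0687–0.1205 → index 101–150; slope 49/0.0518, offset 0.0460.
AQI = 101 + 49/0.0518·0.0460 ≈ 144.51 ⇒ 145.
PM10: 197.5 ∈ [176.0, 248.8] ↔ index [101, 150].
101 + (197.5−176.0)·(150−101)/(248.8−176.0) = 101 + 21.5·49/72.8 ≈ 115.47, so AQI = 115.
NO₂: row 839.9–1381.6 (AQI 101–150). (150−101)·(1243.3−839.9)/(1381.6−839.9) + 101 = 49·403.4/541.7 + 101 ≈ 137.49 → 137.
Sub-indices: SO₂→69, CO→49, PM2.5→404, O₃→145, PM10→115, NO₂→137. Overall AQI = max = 404; dominant pollutant is PM2.5.

404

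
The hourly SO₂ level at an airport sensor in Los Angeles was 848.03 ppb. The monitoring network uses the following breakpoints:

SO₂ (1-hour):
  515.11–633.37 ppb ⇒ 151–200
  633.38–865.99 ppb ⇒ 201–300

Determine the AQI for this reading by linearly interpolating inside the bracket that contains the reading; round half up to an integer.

292

SO₂: row 633.38–865.99 (AQI 201–300). (300−201)·(848.03−633.38)/(865.99−633.38) + 201 = 99·214.65/232.61 + 201 ≈ 292.36 → 292.
AQI 292 falls in the Very Unhealthy category.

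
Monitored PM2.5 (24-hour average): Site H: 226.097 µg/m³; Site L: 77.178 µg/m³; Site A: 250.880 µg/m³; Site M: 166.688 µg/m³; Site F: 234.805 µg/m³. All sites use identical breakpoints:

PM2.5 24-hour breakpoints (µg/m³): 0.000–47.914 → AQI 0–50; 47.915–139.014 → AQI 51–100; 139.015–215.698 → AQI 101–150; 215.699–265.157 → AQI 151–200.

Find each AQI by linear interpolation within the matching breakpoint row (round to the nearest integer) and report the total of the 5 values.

703

Site H 226.097: bracket 215.699–265.157 → index 151–200; slope 49/49.458, offset 10.398.
AQI = 151 + 49/49.458·10.398 ≈ 161.30 ⇒ 161.
Site L: 77.178 lies in 47.915–139.014, so I_lo=51, I_hi=100, C_lo=47.915, C_hi=139.014.
(100−51)/(139.014−47.915) × (77.178−47.915) + 51 = 49/91.099 × 29.263 + 51 ≈ 66.74 → 67.
Site A: 250.880 lies in 215.699–265.157, so I_lo=151, I_hi=200, C_lo=215.699, C_hi=265.157.
(200−151)/(265.157−215.699) × (250.880−215.699) + 151 = 49/49.458 × 35.181 + 151 ≈ 185.86 → 186.
Site M: 166.688 ∈ [139.015, 215.698] ↔ index [101, 150].
101 + (166.688−139.015)·(150−101)/(215.698−139.015) = 101 + 27.673·49/76.683 ≈ 118.68, so AQI = 119.
Site F: row 215.699–265.157 (AQI 151–200). (200−151)·(234.805−215.699)/(265.157−215.699) + 151 = 49·19.106/49.458 + 151 ≈ 169.93 → 170.
AQIs: Site H=161, Site L=67, Site A=186, Site M=119, Site F=170. Sum = 161 + 67 + 186 + 119 + 170 = 703.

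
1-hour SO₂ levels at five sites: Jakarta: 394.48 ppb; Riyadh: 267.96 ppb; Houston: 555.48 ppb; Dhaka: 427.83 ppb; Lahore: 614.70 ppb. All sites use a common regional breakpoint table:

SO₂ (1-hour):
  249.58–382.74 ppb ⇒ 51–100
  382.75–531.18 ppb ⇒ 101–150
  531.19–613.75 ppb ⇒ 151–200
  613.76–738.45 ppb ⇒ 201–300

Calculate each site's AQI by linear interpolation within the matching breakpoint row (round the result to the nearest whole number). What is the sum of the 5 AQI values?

Jakarta: 394.48 lies in 382.75–531.18, so I_lo=101, I_hi=150, C_lo=382.75, C_hi=531.18.
(150−101)/(531.18−382.75) × (394.48−382.75) + 101 = 49/148.43 × 11.73 + 101 ≈ 104.87 → 105.
Riyadh: row 249.58–382.74 (AQI 51–100). (100−51)·(267.96−249.58)/(382.74−249.58) + 51 = 49·18.38/133.16 + 51 ≈ 57.76 → 58.
Houston: row 531.19–613.75 (AQI 151–200). (200−151)·(555.48−531.19)/(613.75−531.19) + 151 = 49·24.29/82.56 + 151 ≈ 165.42 → 165.
Dhaka: 427.83 ∈ [382.75, 531.18] ↔ index [101, 150].
101 + (427.83−382.75)·(150−101)/(531.18−382.75) = 101 + 45.08·49/148.43 ≈ 115.88, so AQI = 116.
Lahore: row 613.76–738.45 (AQI 201–300). (300−201)·(614.70−613.76)/(738.45−613.76) + 201 = 99·0.94/124.69 + 201 ≈ 201.75 → 202.
AQIs: Jakarta=105, Riyadh=58, Houston=165, Dhaka=116, Lahore=202. Sum = 105 + 58 + 165 + 116 + 202 = 646.

646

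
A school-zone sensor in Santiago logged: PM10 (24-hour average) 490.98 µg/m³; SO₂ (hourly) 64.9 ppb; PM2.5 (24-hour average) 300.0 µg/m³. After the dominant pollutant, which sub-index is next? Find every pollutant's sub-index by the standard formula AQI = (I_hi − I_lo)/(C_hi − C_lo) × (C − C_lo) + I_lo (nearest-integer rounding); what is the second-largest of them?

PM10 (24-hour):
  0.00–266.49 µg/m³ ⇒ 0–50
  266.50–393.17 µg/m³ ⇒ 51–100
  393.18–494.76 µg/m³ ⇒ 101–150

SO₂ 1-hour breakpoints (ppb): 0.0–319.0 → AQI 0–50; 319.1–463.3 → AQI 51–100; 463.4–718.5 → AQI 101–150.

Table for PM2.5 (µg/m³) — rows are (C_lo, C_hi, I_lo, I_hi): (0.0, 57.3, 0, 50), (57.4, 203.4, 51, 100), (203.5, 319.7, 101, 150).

142

PM10: 490.98 ∈ [393.18, 494.76] ↔ index [101, 150].
101 + (490.98−393.18)·(150−101)/(494.76−393.18) = 101 + 97.80·49/101.58 ≈ 148.18, so AQI = 148.
SO₂: 64.9 ∈ [0.0, 319.0] ↔ index [0, 50].
0 + (64.9−0.0)·(50−0)/(319.0−0.0) = 0 + 64.9·50/319.0 ≈ 10.17, so AQI = 10.
PM2.5 300.0: bracket 203.5–319.7 → index 101–150; slope 49/116.2, offset 96.5.
AQI = 101 + 49/116.2·96.5 ≈ 141.69 ⇒ 142.
Sub-indices: PM10→148, SO₂→10, PM2.5→142. Ranked high→low: 148, 142, 10. Second-highest sub-index = 142.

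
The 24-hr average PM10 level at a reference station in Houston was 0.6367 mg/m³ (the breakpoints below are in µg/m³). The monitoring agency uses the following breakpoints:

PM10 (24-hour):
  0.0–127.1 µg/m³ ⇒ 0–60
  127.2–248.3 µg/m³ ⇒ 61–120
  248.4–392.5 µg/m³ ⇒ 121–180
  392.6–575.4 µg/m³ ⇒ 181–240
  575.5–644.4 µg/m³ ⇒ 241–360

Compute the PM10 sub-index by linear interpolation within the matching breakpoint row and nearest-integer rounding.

347

Convert: 0.6367 mg/m³ = 636.7 µg/m³.
PM10: 636.7 lies in 575.5–644.4, so I_lo=241, I_hi=360, C_lo=575.5, C_hi=644.4.
(360−241)/(644.4−575.5) × (636.7−575.5) + 241 = 119/68.9 × 61.2 + 241 ≈ 346.70 → 347.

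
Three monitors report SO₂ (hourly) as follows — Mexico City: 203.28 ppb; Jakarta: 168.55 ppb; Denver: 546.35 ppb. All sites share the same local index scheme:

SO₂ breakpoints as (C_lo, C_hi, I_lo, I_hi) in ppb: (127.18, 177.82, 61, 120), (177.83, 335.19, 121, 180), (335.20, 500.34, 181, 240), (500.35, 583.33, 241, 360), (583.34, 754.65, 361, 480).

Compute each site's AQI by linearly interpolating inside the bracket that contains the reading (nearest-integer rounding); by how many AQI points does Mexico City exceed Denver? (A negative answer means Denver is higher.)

Mexico City: 203.28 lies in 177.83–335.19, so I_lo=121, I_hi=180, C_lo=177.83, C_hi=335.19.
(180−121)/(335.19−177.83) × (203.28−177.83) + 121 = 59/157.36 × 25.45 + 121 ≈ 130.54 → 131.
Jakarta: 168.55 lies in 127.18–177.82, so I_lo=61, I_hi=120, C_lo=127.18, C_hi=177.82.
(120−61)/(177.82−127.18) × (168.55−127.18) + 61 = 59/50.64 × 41.37 + 61 ≈ 109.20 → 109.
Denver: 546.35 ∈ [500.35, 583.33] ↔ index [241, 360].
241 + (546.35−500.35)·(360−241)/(583.33−500.35) = 241 + 46.00·119/82.98 ≈ 306.97, so AQI = 307.
AQIs: Mexico City=131, Jakarta=109, Denver=307. Mexico City (131) − Denver (307) = -176.

-176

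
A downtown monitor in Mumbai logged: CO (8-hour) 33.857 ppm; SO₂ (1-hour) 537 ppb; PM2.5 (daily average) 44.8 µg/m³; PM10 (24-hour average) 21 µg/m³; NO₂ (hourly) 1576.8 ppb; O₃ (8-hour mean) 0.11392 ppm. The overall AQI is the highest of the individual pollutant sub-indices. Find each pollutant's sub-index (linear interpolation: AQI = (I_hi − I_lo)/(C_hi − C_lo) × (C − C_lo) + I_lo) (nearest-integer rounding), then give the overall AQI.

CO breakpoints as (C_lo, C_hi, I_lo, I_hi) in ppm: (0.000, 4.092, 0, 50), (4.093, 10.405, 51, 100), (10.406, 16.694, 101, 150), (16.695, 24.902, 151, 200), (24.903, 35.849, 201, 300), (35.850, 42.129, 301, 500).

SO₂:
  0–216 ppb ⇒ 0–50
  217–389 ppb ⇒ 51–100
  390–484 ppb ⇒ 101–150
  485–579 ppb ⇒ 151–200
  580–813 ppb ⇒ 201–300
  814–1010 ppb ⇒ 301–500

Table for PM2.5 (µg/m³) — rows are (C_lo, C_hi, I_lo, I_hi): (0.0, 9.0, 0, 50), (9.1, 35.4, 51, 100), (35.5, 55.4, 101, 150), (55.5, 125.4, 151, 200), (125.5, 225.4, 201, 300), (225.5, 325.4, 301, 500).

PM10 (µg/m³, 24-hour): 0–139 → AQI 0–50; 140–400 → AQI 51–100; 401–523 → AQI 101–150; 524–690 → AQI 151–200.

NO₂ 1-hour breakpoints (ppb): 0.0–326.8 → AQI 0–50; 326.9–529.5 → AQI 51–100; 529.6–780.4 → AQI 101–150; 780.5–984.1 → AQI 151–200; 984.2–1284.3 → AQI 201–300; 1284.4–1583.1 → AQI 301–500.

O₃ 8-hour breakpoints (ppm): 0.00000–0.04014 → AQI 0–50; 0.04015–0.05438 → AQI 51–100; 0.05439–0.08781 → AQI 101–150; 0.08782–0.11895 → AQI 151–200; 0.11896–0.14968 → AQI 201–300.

496

CO: 33.857 lies in 24.903–35.849, so I_lo=201, I_hi=300, C_lo=24.903, C_hi=35.849.
(300−201)/(35.849−24.903) × (33.857−24.903) + 201 = 99/10.946 × 8.954 + 201 ≈ 281.98 → 282.
SO₂ 537: bracket 485–579 → index 151–200; slope 49/94, offset 52.
AQI = 151 + 49/94·52 ≈ 178.11 ⇒ 178.
PM2.5: 44.8 lies in 35.5–55.4, so I_lo=101, I_hi=150, C_lo=35.5, C_hi=55.4.
(150−101)/(55.4−35.5) × (44.8−35.5) + 101 = 49/19.9 × 9.3 + 101 ≈ 123.90 → 124.
PM10: 21 ∈ [0, 139] ↔ index [0, 50].
0 + (21−0)·(50−0)/(139−0) = 0 + 21·50/139 ≈ 7.55, so AQI = 8.
NO₂: 1576.8 ∈ [1284.4, 1583.1] ↔ index [301, 500].
301 + (1576.8−1284.4)·(500−301)/(1583.1−1284.4) = 301 + 292.4·199/298.7 ≈ 495.80, so AQI = 496.
O₃: row 0.08782–0.11895 (AQI 151–200). (200−151)·(0.11392−0.08782)/(0.11895−0.08782) + 151 = 49·0.02610/0.03113 + 151 ≈ 192.08 → 192.
Sub-indices: CO→282, SO₂→178, PM2.5→124, PM10→8, NO₂→496, O₃→192. Overall AQI = max = 496; dominant pollutant is NO₂.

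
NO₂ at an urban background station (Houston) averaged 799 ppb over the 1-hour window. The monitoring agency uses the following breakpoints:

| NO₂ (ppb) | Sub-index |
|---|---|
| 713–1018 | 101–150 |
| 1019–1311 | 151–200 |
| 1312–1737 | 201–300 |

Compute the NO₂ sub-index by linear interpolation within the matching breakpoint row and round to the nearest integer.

NO₂: 799 ∈ [713, 1018] ↔ index [101, 150].
101 + (799−713)·(150−101)/(1018−713) = 101 + 86·49/305 ≈ 114.82, so AQI = 115.

115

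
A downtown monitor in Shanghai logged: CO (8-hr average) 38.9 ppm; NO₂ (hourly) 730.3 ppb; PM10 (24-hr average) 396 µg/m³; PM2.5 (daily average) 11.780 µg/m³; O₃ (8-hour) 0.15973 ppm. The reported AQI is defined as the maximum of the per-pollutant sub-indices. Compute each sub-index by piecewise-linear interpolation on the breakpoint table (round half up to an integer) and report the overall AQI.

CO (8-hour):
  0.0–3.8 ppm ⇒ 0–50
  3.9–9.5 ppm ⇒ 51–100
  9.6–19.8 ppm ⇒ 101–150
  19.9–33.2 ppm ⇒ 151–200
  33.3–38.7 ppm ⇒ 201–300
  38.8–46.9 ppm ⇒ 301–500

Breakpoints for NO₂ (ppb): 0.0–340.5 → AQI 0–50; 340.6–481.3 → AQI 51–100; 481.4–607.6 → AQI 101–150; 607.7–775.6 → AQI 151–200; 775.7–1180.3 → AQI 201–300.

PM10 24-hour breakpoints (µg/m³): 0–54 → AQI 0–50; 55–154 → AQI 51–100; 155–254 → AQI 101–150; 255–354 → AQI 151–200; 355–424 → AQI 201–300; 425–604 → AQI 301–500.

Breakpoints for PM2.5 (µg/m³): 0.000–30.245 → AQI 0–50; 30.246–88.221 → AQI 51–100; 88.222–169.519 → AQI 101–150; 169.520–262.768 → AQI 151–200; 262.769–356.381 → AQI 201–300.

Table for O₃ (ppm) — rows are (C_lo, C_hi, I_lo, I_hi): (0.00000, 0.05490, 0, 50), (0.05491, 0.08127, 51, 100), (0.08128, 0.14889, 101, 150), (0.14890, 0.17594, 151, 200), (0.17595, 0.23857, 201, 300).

CO: 38.9 lies in 38.8–46.9, so I_lo=301, I_hi=500, C_lo=38.8, C_hi=46.9.
(500−301)/(46.9−38.8) × (38.9−38.8) + 301 = 199/8.1 × 0.1 + 301 ≈ 303.46 → 303.
NO₂ 730.3: bracket 607.7–775.6 → index 151–200; slope 49/167.9, offset 122.6.
AQI = 151 + 49/167.9·122.6 ≈ 186.78 ⇒ 187.
PM10: row 355–424 (AQI 201–300). (300−201)·(396−355)/(424−355) + 201 = 99·41/69 + 201 ≈ 259.83 → 260.
PM2.5: 11.780 lies in 0.000–30.245, so I_lo=0, I_hi=50, C_lo=0.000, C_hi=30.245.
(50−0)/(30.245−0.000) × (11.780−0.000) + 0 = 50/30.245 × 11.780 + 0 ≈ 19.47 → 19.
O₃: row 0.14890–0.17594 (AQI 151–200). (200−151)·(0.15973−0.14890)/(0.17594−0.14890) + 151 = 49·0.01083/0.02704 + 151 ≈ 170.63 → 171.
Sub-indices: CO→303, NO₂→187, PM10→260, PM2.5→19, O₃→171. Overall AQI = max = 303; dominant pollutant is CO.

303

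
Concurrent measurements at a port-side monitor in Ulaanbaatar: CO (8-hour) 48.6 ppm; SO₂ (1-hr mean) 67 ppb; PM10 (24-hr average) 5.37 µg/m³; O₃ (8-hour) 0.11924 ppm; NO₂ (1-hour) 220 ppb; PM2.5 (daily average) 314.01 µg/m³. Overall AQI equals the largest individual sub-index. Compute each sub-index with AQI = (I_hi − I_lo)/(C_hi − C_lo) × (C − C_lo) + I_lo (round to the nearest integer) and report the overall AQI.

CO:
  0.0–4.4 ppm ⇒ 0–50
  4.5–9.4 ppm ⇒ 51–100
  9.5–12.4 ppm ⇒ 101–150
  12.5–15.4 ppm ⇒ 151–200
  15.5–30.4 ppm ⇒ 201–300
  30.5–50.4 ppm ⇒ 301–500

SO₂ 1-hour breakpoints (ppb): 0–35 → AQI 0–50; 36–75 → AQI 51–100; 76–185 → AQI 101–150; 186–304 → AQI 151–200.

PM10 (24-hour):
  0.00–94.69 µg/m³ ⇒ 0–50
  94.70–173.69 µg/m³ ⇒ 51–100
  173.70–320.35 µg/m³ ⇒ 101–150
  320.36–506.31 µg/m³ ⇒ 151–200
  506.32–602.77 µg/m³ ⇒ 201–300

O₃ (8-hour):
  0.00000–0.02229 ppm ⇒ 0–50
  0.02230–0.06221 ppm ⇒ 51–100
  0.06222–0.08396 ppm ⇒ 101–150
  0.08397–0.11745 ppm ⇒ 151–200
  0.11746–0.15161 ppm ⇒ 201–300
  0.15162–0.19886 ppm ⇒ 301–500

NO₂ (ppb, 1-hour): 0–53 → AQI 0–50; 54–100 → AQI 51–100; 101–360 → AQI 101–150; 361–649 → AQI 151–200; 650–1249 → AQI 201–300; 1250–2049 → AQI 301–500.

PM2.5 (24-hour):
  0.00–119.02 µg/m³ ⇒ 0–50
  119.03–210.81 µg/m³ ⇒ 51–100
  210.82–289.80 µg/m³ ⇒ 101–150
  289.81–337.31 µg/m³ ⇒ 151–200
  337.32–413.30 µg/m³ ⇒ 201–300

482

CO: 48.6 lies in 30.5–50.4, so I_lo=301, I_hi=500, C_lo=30.5, C_hi=50.4.
(500−301)/(50.4−30.5) × (48.6−30.5) + 301 = 199/19.9 × 18.1 + 301 ≈ 482.00 → 482.
SO₂: 67 lies in 36–75, so I_lo=51, I_hi=100, C_lo=36, C_hi=75.
(100−51)/(75−36) × (67−36) + 51 = 49/39 × 31 + 51 ≈ 89.95 → 90.
PM10 5.37: bracket 0.00–94.69 → index 0–50; slope 50/94.69, offset 5.37.
AQI = 0 + 50/94.69·5.37 ≈ 2.84 ⇒ 3.
O₃: 0.11924 ∈ [0.11746, 0.15161] ↔ index [201, 300].
201 + (0.11924−0.11746)·(300−201)/(0.15161−0.11746) = 201 + 0.00178·99/0.03415 ≈ 206.16, so AQI = 206.
NO₂: 220 lies in 101–360, so I_lo=101, I_hi=150, C_lo=101, C_hi=360.
(150−101)/(360−101) × (220−101) + 101 = 49/259 × 119 + 101 ≈ 123.51 → 124.
PM2.5: 314.01 ∈ [289.81, 337.31] ↔ index [151, 200].
151 + (314.01−289.81)·(200−151)/(337.31−289.81) = 151 + 24.20·49/47.50 ≈ 175.96, so AQI = 176.
Sub-indices: CO→482, SO₂→90, PM10→3, O₃→206, NO₂→124, PM2.5→176. Overall AQI = max = 482; dominant pollutant is CO.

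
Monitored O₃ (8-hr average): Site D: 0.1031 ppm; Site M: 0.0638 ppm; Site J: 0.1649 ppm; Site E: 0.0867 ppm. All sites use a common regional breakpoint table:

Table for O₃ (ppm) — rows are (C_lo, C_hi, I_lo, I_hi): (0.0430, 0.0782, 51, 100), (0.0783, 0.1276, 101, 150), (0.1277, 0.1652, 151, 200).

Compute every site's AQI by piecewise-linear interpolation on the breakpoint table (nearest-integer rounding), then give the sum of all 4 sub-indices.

515

Site D 0.1031: bracket 0.0783–0.1276 → index 101–150; slope 49/0.0493, offset 0.0248.
AQI = 101 + 49/0.0493·0.0248 ≈ 125.65 ⇒ 126.
Site M: 0.0638 ∈ [0.0430, 0.0782] ↔ index [51, 100].
51 + (0.0638−0.0430)·(100−51)/(0.0782−0.0430) = 51 + 0.0208·49/0.0352 ≈ 79.95, so AQI = 80.
Site J: row 0.1277–0.1652 (AQI 151–200). (200−151)·(0.1649−0.1277)/(0.1652−0.1277) + 151 = 49·0.0372/0.0375 + 151 ≈ 199.61 → 200.
Site E 0.0867: bracket 0.0783–0.1276 → index 101–150; slope 49/0.0493, offset 0.0084.
AQI = 101 + 49/0.0493·0.0084 ≈ 109.35 ⇒ 109.
AQIs: Site D=126, Site M=80, Site J=200, Site E=109. Sum = 126 + 80 + 200 + 109 = 515.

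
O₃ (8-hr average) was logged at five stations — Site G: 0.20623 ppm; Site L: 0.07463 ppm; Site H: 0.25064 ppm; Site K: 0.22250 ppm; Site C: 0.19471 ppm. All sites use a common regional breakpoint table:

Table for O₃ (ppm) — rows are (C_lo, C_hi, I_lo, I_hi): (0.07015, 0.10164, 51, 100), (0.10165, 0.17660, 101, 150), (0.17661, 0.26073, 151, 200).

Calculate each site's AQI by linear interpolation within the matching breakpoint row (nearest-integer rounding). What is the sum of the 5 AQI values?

760

Site G: 0.20623 ∈ [0.17661, 0.26073] ↔ index [151, 200].
151 + (0.20623−0.17661)·(200−151)/(0.26073−0.17661) = 151 + 0.02962·49/0.08412 ≈ 168.25, so AQI = 168.
Site L: 0.07463 lies in 0.07015–0.10164, so I_lo=51, I_hi=100, C_lo=0.07015, C_hi=0.10164.
(100−51)/(0.10164−0.07015) × (0.07463−0.07015) + 51 = 49/0.03149 × 0.00448 + 51 ≈ 57.97 → 58.
Site H: row 0.17661–0.26073 (AQI 151–200). (200−151)·(0.25064−0.17661)/(0.26073−0.17661) + 151 = 49·0.07403/0.08412 + 151 ≈ 194.12 → 194.
Site K: 0.22250 ∈ [0.17661, 0.26073] ↔ index [151, 200].
151 + (0.22250−0.17661)·(200−151)/(0.26073−0.17661) = 151 + 0.04589·49/0.08412 ≈ 177.73, so AQI = 178.
Site C: 0.19471 lies in 0.17661–0.26073, so I_lo=151, I_hi=200, C_lo=0.17661, C_hi=0.26073.
(200−151)/(0.26073−0.17661) × (0.19471−0.17661) + 151 = 49/0.08412 × 0.01810 + 151 ≈ 161.54 → 162.
AQIs: Site G=168, Site L=58, Site H=194, Site K=178, Site C=162. Sum = 168 + 58 + 194 + 178 + 162 = 760.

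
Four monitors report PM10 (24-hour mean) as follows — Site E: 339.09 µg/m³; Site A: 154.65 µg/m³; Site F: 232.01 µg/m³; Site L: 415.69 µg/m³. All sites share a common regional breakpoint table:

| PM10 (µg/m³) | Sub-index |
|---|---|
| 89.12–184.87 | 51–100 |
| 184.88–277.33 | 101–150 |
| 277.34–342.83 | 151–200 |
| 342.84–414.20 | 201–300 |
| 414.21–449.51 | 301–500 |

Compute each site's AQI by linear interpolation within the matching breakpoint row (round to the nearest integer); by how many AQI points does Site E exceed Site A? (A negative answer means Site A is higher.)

112

Site E: 339.09 ∈ [277.34, 342.83] ↔ index [151, 200].
151 + (339.09−277.34)·(200−151)/(342.83−277.34) = 151 + 61.75·49/65.49 ≈ 197.20, so AQI = 197.
Site A 154.65: bracket 89.12–184.87 → index 51–100; slope 49/95.75, offset 65.53.
AQI = 51 + 49/95.75·65.53 ≈ 84.53 ⇒ 85.
Site F: 232.01 ∈ [184.88, 277.33] ↔ index [101, 150].
101 + (232.01−184.88)·(150−101)/(277.33−184.88) = 101 + 47.13·49/92.45 ≈ 125.98, so AQI = 126.
Site L: row 414.21–449.51 (AQI 301–500). (500−301)·(415.69−414.21)/(449.51−414.21) + 301 = 199·1.48/35.30 + 301 ≈ 309.34 → 309.
AQIs: Site E=197, Site A=85, Site F=126, Site L=309. Site E (197) − Site A (85) = 112.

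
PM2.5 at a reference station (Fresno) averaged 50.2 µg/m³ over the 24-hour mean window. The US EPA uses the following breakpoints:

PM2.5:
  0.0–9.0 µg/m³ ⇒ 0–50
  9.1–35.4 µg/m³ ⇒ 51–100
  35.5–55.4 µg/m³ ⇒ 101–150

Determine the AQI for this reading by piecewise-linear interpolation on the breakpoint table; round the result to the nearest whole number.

PM2.5 50.2: bracket 35.5–55.4 → index 101–150; slope 49/19.9, offset 14.7.
AQI = 101 + 49/19.9·14.7 ≈ 137.20 ⇒ 137.
AQI 137 falls in the Unhealthy for Sensitive Groups category.

137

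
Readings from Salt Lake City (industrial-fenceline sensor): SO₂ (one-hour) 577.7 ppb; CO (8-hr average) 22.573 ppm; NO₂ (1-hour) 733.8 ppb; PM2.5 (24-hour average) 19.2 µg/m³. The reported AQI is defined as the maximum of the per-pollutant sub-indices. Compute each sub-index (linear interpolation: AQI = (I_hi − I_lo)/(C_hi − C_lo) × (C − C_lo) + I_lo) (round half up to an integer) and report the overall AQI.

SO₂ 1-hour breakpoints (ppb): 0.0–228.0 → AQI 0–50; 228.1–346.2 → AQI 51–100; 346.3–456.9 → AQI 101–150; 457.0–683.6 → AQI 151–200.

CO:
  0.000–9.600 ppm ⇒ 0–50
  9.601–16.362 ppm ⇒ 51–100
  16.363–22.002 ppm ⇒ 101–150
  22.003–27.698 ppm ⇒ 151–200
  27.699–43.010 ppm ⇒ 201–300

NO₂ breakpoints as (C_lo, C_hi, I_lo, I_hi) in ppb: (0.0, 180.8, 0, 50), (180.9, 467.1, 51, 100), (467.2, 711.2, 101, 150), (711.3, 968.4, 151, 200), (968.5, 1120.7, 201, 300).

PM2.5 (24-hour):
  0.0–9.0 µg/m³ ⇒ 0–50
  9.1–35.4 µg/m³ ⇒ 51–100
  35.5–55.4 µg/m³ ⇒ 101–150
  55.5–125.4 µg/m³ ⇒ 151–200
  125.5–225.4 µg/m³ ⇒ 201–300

177

SO₂: row 457.0–683.6 (AQI 151–200). (200−151)·(577.7−457.0)/(683.6−457.0) + 151 = 49·120.7/226.6 + 151 ≈ 177.10 → 177.
CO 22.573: bracket 22.003–27.698 → index 151–200; slope 49/5.695, offset 0.570.
AQI = 151 + 49/5.695·0.570 ≈ 155.90 ⇒ 156.
NO₂: row 711.3–968.4 (AQI 151–200). (200−151)·(733.8−711.3)/(968.4−711.3) + 151 = 49·22.5/257.1 + 151 ≈ 155.29 → 155.
PM2.5 19.2: bracket 9.1–35.4 → index 51–100; slope 49/26.3, offset 10.1.
AQI = 51 + 49/26.3·10.1 ≈ 69.82 ⇒ 70.
Sub-indices: SO₂→177, CO→156, NO₂→155, PM2.5→70. Overall AQI = max = 177; dominant pollutant is SO₂.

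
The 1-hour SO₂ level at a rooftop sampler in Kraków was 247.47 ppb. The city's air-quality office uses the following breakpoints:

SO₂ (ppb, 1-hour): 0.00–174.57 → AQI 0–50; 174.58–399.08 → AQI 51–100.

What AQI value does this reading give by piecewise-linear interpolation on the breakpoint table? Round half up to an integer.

SO₂: 247.47 ∈ [174.58, 399.08] ↔ index [51, 100].
51 + (247.47−174.58)·(100−51)/(399.08−174.58) = 51 + 72.89·49/224.50 ≈ 66.91, so AQI = 67.

67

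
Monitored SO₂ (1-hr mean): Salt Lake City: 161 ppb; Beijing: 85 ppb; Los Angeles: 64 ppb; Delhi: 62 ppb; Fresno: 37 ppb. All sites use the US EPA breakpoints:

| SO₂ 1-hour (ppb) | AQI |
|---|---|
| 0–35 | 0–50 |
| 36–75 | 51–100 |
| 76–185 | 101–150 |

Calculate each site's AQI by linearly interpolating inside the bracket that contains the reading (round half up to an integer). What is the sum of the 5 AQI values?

466

Salt Lake City: 161 lies in 76–185, so I_lo=101, I_hi=150, C_lo=76, C_hi=185.
(150−101)/(185−76) × (161−76) + 101 = 49/109 × 85 + 101 ≈ 139.21 → 139.
Beijing: row 76–185 (AQI 101–150). (150−101)·(85−76)/(185−76) + 101 = 49·9/109 + 101 ≈ 105.05 → 105.
Los Angeles: 64 ∈ [36, 75] ↔ index [51, 100].
51 + (64−36)·(100−51)/(75−36) = 51 + 28·49/39 ≈ 86.18, so AQI = 86.
Delhi: row 36–75 (AQI 51–100). (100−51)·(62−36)/(75−36) + 51 = 49·26/39 + 51 ≈ 83.67 → 84.
Fresno 37: bracket 36–75 → index 51–100; slope 49/39, offset 1.
AQI = 51 + 49/39·1 ≈ 52.26 ⇒ 52.
AQIs: Salt Lake City=139, Beijing=105, Los Angeles=86, Delhi=84, Fresno=52. Sum = 139 + 105 + 86 + 84 + 52 = 466.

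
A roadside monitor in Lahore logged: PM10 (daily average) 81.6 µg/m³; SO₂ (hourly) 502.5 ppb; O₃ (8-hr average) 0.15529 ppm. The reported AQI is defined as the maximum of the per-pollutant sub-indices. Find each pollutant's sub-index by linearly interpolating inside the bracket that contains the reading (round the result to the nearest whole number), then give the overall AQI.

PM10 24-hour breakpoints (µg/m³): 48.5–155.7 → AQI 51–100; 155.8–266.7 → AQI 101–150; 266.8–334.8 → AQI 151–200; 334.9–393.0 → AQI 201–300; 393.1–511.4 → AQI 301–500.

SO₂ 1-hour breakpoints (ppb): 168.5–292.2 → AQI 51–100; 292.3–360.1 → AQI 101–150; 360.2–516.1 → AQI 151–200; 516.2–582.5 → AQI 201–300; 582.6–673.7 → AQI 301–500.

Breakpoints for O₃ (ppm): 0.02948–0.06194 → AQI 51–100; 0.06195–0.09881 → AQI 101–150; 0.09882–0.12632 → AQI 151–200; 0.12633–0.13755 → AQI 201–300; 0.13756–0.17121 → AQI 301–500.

406

PM10: 81.6 lies in 48.5–155.7, so I_lo=51, I_hi=100, C_lo=48.5, C_hi=155.7.
(100−51)/(155.7−48.5) × (81.6−48.5) + 51 = 49/107.2 × 33.1 + 51 ≈ 66.13 → 66.
SO₂: row 360.2–516.1 (AQI 151–200). (200−151)·(502.5−360.2)/(516.1−360.2) + 151 = 49·142.3/155.9 + 151 ≈ 195.73 → 196.
O₃: row 0.13756–0.17121 (AQI 301–500). (500−301)·(0.15529−0.13756)/(0.17121−0.13756) + 301 = 199·0.01773/0.03365 + 301 ≈ 405.85 → 406.
Sub-indices: PM10→66, SO₂→196, O₃→406. Overall AQI = max = 406; dominant pollutant is O₃.
AQI 406: Hazardous.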